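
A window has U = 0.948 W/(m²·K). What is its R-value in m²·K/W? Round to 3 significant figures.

R = 1/U = 1/0.948 = 1.055

1.05 m²·K/W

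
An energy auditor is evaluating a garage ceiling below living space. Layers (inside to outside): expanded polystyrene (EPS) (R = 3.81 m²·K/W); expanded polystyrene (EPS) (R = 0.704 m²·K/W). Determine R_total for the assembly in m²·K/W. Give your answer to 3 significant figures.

4.51 m²·K/W

R_total = 3.81 + 0.704 = 4.514 m²·K/W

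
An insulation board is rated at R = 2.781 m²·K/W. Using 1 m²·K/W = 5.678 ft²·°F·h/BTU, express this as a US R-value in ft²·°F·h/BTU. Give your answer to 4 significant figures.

R_US = 2.781 × 5.678 = 15.791

15.79 ft²·°F·h/BTU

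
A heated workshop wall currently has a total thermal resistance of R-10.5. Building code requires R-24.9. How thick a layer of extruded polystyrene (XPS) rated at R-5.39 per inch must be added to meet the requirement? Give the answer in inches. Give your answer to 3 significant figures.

2.67 in

ΔR = 24.9 − 10.5 = 14.4 ft²·°F·h/BTU
L = ΔR / (R/in) = 14.4/5.39 = 2.672 in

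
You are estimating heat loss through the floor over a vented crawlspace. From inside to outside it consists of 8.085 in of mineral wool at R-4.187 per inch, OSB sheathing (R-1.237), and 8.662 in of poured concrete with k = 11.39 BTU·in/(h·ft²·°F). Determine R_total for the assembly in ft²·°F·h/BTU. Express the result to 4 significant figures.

35.85 ft²·°F·h/BTU

8.085 × 4.187 = 33.852
8.662/11.39 = 0.76049
R_total = 33.852 + 1.237 + 0.76049 = 35.849 ft²·°F·h/BTU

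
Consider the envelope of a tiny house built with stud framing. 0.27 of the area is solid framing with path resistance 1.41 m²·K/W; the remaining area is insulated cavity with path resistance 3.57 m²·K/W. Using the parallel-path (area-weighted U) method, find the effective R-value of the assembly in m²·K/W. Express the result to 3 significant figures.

2.53 m²·K/W

U_eff = 0.73/3.57 + 0.27/1.41 = 0.2045 + 0.1915 = 0.396
R_eff = 1/U_eff = 2.525 m²·K/W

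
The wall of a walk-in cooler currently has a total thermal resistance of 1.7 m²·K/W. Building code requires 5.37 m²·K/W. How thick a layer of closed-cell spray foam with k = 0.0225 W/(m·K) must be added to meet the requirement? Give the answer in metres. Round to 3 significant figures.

0.0826 m

ΔR = 5.37 − 1.7 = 3.67 m²·K/W
L = ΔR × k = 3.67 × 0.0225 = 0.08257 m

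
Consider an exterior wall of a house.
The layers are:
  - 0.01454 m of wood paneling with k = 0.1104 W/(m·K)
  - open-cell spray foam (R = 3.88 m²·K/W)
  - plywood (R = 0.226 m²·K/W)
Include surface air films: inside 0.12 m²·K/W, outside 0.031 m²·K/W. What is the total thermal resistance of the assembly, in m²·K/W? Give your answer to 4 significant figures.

4.389 m²·K/W

0.01454/0.1104 = 0.1317
R_total = 0.12 + 0.1317 + 3.88 + 0.226 + 0.031 = 4.3887 m²·K/W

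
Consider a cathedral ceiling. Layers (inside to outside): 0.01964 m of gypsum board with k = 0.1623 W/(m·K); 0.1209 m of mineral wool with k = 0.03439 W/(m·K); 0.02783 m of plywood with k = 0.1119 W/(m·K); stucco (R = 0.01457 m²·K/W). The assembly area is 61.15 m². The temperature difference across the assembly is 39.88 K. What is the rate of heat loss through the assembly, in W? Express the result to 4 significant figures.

625.3 W

0.01964/0.1623 = 0.12101
0.1209/0.03439 = 3.5156
0.02783/0.1119 = 0.2487
R_total = 0.12101 + 3.5156 + 0.2487 + 0.01457 = 3.8998 m²·K/W
Q = A·ΔT/R = 61.15 × 39.88 / 3.8998 = 625.32 W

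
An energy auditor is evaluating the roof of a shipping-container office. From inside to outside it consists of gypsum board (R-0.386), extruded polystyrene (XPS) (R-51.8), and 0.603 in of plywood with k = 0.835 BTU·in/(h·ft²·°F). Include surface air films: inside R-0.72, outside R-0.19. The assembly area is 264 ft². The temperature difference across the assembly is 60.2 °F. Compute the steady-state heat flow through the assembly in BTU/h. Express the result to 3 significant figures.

0.603/0.835 = 0.7222
R_total = 0.72 + 0.386 + 51.8 + 0.7222 + 0.19 = 53.82 ft²·°F·h/BTU
Q = A·ΔT/R = 264 × 60.2 / 53.82 = 295.3 BTU/h

295 BTU/h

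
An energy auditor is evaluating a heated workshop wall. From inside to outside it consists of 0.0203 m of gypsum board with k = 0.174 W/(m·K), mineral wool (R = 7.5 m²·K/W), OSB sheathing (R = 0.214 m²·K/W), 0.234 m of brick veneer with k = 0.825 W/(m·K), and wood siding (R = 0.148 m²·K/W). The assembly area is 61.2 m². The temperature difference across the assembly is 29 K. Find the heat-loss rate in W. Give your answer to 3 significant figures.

215 W

0.0203/0.174 = 0.1167
0.234/0.825 = 0.2836
R_total = 0.1167 + 7.5 + 0.214 + 0.2836 + 0.148 = 8.262 m²·K/W
Q = A·ΔT/R = 61.2 × 29 / 8.262 = 214.8 W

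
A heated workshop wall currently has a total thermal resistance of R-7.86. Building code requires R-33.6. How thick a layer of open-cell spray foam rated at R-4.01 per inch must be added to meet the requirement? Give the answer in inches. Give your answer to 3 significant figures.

6.42 in

ΔR = 33.6 − 7.86 = 25.74 ft²·°F·h/BTU
L = ΔR / (R/in) = 25.74/4.01 = 6.419 in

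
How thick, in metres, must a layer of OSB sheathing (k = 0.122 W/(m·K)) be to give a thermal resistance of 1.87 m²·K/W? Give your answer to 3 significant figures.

0.228 m

L = R·k = 1.87 × 0.122 = 0.2281 m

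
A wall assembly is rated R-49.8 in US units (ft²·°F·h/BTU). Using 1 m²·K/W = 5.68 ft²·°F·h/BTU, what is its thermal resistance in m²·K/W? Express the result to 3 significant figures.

R_SI = 49.8/5.68 = 8.768

8.77 m²·K/W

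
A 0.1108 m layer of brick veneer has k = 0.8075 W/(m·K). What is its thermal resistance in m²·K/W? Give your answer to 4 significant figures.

0.1372 m²·K/W

R = L/k = 0.1108/0.8075 = 0.13721 m²·K/W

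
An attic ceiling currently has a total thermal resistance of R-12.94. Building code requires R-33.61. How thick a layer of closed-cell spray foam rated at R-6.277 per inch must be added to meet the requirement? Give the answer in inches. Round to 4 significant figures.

ΔR = 33.61 − 12.94 = 20.67 ft²·°F·h/BTU
L = ΔR / (R/in) = 20.67/6.277 = 3.293 in

3.293 in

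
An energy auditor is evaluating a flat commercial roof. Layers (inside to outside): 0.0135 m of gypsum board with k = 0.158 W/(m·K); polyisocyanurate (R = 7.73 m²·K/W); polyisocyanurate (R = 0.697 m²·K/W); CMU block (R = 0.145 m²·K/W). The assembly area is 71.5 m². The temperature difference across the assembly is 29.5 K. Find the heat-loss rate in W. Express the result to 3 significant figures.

0.0135/0.158 = 0.08544
R_total = 0.08544 + 7.73 + 0.697 + 0.145 = 8.657 m²·K/W
Q = A·ΔT/R = 71.5 × 29.5 / 8.657 = 243.6 W

244 W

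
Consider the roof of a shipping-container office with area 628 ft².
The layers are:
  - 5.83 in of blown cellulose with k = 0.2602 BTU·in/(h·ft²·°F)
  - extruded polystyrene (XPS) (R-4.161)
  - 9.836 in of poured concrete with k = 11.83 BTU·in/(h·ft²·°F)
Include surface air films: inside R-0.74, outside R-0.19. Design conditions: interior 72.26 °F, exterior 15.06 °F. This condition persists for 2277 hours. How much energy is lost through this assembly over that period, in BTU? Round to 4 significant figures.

2887000 BTU

5.83/0.2602 = 22.406
9.836/11.83 = 0.83145
R_total = 0.74 + 22.406 + 4.161 + 0.83145 + 0.19 = 28.328 ft²·°F·h/BTU
Q = 628 × (72.26 − 15.06) / 28.328 = 1268 BTU/h
E = 1268 × 2277 = 2887300 BTU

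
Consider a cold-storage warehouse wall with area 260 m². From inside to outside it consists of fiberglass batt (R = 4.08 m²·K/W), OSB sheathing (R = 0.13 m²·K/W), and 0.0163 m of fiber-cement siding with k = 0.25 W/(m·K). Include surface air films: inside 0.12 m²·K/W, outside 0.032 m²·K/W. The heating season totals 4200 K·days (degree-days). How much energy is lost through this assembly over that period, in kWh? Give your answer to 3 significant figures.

5920 kWh

0.0163/0.25 = 0.0652
R_total = 0.12 + 4.08 + 0.13 + 0.0652 + 0.032 = 4.427 m²·K/W
E = A × HDD × 24 / R / 1000 = 260 × 4200 × 24 / 4.427 / 1000 = 5920 kWh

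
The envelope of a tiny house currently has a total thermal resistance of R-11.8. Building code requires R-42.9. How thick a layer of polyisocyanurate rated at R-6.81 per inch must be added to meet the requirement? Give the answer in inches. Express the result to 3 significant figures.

ΔR = 42.9 − 11.8 = 31.1 ft²·°F·h/BTU
L = ΔR / (R/in) = 31.1/6.81 = 4.567 in

4.57 in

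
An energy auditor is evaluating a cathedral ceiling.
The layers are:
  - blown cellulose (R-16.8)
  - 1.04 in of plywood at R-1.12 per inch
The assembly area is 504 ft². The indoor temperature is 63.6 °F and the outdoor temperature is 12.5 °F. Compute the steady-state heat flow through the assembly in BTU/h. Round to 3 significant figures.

1430 BTU/h

1.04 × 1.12 = 1.165
R_total = 16.8 + 1.165 = 17.96 ft²·°F·h/BTU
Q = A·ΔT/R = 504 × (63.6 − 12.5) / 17.96 = 1434 BTU/h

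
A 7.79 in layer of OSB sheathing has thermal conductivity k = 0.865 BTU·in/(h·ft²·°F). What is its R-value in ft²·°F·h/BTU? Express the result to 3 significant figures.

9.01 ft²·°F·h/BTU

R = L/k = 7.79/0.865 = 9.006 ft²·°F·h/BTU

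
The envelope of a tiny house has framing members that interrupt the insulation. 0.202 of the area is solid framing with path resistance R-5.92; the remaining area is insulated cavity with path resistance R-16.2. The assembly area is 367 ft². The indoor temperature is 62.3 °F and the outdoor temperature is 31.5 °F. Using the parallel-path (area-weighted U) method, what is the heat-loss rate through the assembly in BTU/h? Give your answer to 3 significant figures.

943 BTU/h

U_eff = 0.798/16.2 + 0.202/5.92 = 0.04926 + 0.03412 = 0.08338
R_eff = 1/U_eff = 11.99 ft²·°F·h/BTU
Q = 367 × (62.3 − 31.5) / 11.99 = 942.5 BTU/h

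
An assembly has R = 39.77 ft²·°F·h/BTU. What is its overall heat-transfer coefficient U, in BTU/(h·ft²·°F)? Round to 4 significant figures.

0.02514 BTU/(h·ft²·°F)

U = 1/R = 1/39.77 = 0.025145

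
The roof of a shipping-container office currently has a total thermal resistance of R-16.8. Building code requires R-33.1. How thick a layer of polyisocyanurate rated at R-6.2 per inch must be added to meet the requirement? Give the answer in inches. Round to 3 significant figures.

2.63 in

ΔR = 33.1 − 16.8 = 16.3 ft²·°F·h/BTU
L = ΔR / (R/in) = 16.3/6.2 = 2.629 in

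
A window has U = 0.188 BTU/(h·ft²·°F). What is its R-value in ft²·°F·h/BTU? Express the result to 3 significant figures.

R = 1/U = 1/0.188 = 5.319

5.32 ft²·°F·h/BTU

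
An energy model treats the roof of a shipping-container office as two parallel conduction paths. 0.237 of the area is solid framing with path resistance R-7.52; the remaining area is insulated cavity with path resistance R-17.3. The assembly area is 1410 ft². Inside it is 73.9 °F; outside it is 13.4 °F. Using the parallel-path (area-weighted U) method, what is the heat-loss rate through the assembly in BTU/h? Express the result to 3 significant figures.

6450 BTU/h

U_eff = 0.763/17.3 + 0.237/7.52 = 0.0441 + 0.03152 = 0.07562
R_eff = 1/U_eff = 13.22 ft²·°F·h/BTU
Q = 1410 × (73.9 − 13.4) / 13.22 = 6451 BTU/h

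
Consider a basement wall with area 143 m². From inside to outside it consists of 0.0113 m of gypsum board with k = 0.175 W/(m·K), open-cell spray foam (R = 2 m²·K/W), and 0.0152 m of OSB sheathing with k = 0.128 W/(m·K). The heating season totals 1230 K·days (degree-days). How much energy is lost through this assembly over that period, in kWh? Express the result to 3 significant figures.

1930 kWh

0.0113/0.175 = 0.06457
0.0152/0.128 = 0.1187
R_total = 0.06457 + 2 + 0.1187 = 2.183 m²·K/W
E = A × HDD × 24 / R / 1000 = 143 × 1230 × 24 / 2.183 / 1000 = 1933 kWh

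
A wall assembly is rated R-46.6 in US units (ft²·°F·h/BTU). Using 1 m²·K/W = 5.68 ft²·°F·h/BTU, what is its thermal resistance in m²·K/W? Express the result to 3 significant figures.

R_SI = 46.6/5.68 = 8.204

8.20 m²·K/W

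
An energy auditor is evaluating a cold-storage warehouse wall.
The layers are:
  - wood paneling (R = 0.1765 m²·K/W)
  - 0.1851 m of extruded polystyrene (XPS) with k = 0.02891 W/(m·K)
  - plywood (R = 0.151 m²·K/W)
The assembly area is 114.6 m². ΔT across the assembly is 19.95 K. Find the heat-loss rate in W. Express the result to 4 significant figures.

0.1851/0.02891 = 6.4026
R_total = 0.1765 + 6.4026 + 0.151 = 6.7301 m²·K/W
Q = A·ΔT/R = 114.6 × 19.95 / 6.7301 = 339.71 W

339.7 W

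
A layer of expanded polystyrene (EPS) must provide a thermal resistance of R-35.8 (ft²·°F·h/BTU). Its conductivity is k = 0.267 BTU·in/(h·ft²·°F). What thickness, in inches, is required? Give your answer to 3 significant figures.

L = R × k = 35.8 × 0.267 = 9.559 in

9.56 in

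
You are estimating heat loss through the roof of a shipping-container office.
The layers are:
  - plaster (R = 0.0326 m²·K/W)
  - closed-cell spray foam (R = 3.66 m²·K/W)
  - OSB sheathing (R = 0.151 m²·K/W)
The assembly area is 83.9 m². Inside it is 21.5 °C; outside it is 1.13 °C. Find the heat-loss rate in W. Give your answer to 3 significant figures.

R_total = 0.0326 + 3.66 + 0.151 = 3.844 m²·K/W
Q = A·ΔT/R = 83.9 × (21.5 − 1.13) / 3.844 = 444.6 W

445 W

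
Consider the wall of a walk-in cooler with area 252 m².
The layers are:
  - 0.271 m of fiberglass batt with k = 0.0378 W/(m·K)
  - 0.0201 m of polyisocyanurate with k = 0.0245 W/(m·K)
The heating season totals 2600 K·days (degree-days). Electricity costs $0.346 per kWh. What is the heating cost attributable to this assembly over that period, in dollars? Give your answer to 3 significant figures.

0.271/0.0378 = 7.169
0.0201/0.0245 = 0.8204
R_total = 7.169 + 0.8204 = 7.99 m²·K/W
E = A × HDD × 24 / R / 1000 = 252 × 2600 × 24 / 7.99 / 1000 = 1968 kWh
Cost = 1968 × 0.346 = $681

681 dollars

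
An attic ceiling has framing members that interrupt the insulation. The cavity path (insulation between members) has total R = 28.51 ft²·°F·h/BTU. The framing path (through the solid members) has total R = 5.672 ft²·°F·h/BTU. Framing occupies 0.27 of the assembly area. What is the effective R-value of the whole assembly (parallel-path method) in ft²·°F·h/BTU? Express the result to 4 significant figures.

U_eff = 0.73/28.51 + 0.27/5.672 = 0.025605 + 0.047602 = 0.073207
R_eff = 1/U_eff = 13.66 ft²·°F·h/BTU

13.66 ft²·°F·h/BTU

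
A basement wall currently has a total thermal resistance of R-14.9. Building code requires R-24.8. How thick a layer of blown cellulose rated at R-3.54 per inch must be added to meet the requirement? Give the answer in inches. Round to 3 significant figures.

2.80 in

ΔR = 24.8 − 14.9 = 9.9 ft²·°F·h/BTU
L = ΔR / (R/in) = 9.9/3.54 = 2.797 in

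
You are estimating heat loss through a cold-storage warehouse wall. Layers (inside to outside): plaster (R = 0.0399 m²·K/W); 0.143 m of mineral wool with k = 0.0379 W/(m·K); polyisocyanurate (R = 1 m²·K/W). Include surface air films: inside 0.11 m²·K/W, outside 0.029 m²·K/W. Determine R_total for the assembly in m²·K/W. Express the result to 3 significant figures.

0.143/0.0379 = 3.773
R_total = 0.11 + 0.0399 + 3.773 + 1 + 0.029 = 4.952 m²·K/W

4.95 m²·K/W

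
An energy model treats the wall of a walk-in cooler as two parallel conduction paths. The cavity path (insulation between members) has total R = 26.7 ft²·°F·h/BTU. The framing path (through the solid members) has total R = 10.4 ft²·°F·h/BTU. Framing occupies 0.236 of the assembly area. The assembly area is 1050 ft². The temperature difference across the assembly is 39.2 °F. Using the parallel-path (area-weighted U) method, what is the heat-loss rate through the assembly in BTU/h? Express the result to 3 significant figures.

2110 BTU/h

U_eff = 0.764/26.7 + 0.236/10.4 = 0.02861 + 0.02269 = 0.05131
R_eff = 1/U_eff = 19.49 ft²·°F·h/BTU
Q = 1050 × 39.2 / 19.49 = 2112 BTU/h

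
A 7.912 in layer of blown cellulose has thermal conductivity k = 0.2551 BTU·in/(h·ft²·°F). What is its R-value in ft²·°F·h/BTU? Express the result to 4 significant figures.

31.02 ft²·°F·h/BTU

R = L/k = 7.912/0.2551 = 31.015 ft²·°F·h/BTU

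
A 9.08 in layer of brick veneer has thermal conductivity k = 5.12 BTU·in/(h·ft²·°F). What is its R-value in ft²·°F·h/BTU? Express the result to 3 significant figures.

1.77 ft²·°F·h/BTU

R = L/k = 9.08/5.12 = 1.773 ft²·°F·h/BTU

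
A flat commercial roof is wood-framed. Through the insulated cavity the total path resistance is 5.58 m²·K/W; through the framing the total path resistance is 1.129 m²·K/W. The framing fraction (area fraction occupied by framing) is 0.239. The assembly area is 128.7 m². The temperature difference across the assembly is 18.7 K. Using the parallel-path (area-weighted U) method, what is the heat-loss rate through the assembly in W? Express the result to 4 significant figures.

837.7 W

U_eff = 0.761/5.58 + 0.239/1.129 = 0.13638 + 0.21169 = 0.34807
R_eff = 1/U_eff = 2.873 m²·K/W
Q = 128.7 × 18.7 / 2.873 = 837.7 W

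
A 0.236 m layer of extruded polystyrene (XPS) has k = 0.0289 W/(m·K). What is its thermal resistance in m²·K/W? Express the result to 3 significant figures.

R = L/k = 0.236/0.0289 = 8.166 m²·K/W

8.17 m²·K/W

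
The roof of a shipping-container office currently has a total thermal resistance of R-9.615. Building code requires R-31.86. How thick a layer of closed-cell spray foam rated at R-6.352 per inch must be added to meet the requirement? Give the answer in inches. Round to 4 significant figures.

3.502 in

ΔR = 31.86 − 9.615 = 22.245 ft²·°F·h/BTU
L = ΔR / (R/in) = 22.245/6.352 = 3.502 in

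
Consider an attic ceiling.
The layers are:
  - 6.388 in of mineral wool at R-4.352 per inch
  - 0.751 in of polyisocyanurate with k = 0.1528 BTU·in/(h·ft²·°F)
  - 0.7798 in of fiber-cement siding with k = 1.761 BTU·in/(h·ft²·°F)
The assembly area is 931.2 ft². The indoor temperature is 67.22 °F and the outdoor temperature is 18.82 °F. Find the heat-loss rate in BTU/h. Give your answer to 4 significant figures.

1359 BTU/h

6.388 × 4.352 = 27.801
0.751/0.1528 = 4.9149
0.7798/1.761 = 0.44282
R_total = 27.801 + 4.9149 + 0.44282 = 33.158 ft²·°F·h/BTU
Q = A·ΔT/R = 931.2 × (67.22 − 18.82) / 33.158 = 1359.2 BTU/h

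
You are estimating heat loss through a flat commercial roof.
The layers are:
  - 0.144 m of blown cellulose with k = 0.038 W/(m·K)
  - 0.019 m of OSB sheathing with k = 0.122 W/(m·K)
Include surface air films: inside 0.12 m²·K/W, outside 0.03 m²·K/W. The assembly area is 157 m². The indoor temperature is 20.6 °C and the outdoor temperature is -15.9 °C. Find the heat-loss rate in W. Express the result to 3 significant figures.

1400 W

0.144/0.038 = 3.789
0.019/0.122 = 0.1557
R_total = 0.12 + 3.789 + 0.1557 + 0.03 = 4.095 m²·K/W
Q = A·ΔT/R = 157 × (20.6 − (-15.9)) / 4.095 = 1399 W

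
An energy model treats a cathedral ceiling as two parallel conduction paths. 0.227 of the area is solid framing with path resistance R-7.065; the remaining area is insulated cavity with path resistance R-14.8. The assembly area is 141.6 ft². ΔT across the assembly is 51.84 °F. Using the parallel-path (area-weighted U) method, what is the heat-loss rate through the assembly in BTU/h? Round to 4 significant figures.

U_eff = 0.773/14.8 + 0.227/7.065 = 0.05223 + 0.03213 = 0.08436
R_eff = 1/U_eff = 11.854 ft²·°F·h/BTU
Q = 141.6 × 51.84 / 11.854 = 619.25 BTU/h

619.2 BTU/h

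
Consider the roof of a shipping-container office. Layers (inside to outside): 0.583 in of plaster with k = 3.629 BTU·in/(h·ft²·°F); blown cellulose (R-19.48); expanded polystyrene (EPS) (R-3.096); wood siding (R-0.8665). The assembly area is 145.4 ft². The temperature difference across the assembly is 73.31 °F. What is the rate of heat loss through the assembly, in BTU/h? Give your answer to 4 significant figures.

0.583/3.629 = 0.16065
R_total = 0.16065 + 19.48 + 3.096 + 0.8665 = 23.603 ft²·°F·h/BTU
Q = A·ΔT/R = 145.4 × 73.31 / 23.603 = 451.6 BTU/h

451.6 BTU/h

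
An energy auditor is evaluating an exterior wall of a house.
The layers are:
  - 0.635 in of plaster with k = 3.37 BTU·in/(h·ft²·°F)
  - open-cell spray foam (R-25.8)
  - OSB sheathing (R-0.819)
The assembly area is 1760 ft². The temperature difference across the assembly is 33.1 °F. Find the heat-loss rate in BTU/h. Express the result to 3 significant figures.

2170 BTU/h

0.635/3.37 = 0.1884
R_total = 0.1884 + 25.8 + 0.819 = 26.81 ft²·°F·h/BTU
Q = A·ΔT/R = 1760 × 33.1 / 26.81 = 2173 BTU/h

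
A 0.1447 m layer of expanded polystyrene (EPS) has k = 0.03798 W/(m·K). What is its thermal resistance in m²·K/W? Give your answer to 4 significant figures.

3.810 m²·K/W

R = L/k = 0.1447/0.03798 = 3.8099 m²·K/W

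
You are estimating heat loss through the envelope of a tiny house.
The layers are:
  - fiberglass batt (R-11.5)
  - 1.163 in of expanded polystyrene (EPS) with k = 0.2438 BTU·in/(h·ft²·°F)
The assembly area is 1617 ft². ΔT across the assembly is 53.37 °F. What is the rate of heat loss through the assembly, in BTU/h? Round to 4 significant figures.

5304 BTU/h

1.163/0.2438 = 4.7703
R_total = 11.5 + 4.7703 = 16.27 ft²·°F·h/BTU
Q = A·ΔT/R = 1617 × 53.37 / 16.27 = 5304.1 BTU/h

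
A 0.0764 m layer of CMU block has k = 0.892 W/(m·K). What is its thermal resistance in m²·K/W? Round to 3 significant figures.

0.0857 m²·K/W

R = L/k = 0.0764/0.892 = 0.08565 m²·K/W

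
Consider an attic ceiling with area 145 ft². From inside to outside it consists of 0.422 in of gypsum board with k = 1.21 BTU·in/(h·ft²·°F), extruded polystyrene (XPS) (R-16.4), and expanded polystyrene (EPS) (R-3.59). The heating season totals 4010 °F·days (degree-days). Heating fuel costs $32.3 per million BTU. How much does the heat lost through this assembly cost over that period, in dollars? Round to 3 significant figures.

22.2 dollars

0.422/1.21 = 0.3488
R_total = 0.3488 + 16.4 + 3.59 = 20.34 ft²·°F·h/BTU
E = A × HDD × 24 / R = 145 × 4010 × 24 / 20.34 = 686100 BTU
Cost = 686100/10⁶ × 32.3 = $22.16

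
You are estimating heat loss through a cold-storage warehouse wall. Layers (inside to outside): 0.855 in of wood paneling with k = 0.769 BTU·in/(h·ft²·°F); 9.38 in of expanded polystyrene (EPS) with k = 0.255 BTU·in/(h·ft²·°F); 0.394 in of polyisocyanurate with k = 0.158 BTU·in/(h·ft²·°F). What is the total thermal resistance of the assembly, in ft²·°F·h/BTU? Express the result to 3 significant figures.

40.4 ft²·°F·h/BTU

0.855/0.769 = 1.112
9.38/0.255 = 36.78
0.394/0.158 = 2.494
R_total = 1.112 + 36.78 + 2.494 = 40.39 ft²·°F·h/BTU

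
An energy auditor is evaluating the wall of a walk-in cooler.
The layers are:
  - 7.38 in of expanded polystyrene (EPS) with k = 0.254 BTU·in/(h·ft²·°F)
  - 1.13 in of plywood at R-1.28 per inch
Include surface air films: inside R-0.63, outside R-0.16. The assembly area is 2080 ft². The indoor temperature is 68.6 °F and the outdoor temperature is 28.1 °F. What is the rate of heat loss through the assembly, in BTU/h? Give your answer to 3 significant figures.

7.38/0.254 = 29.06
1.13 × 1.28 = 1.446
R_total = 0.63 + 29.06 + 1.446 + 0.16 = 31.29 ft²·°F·h/BTU
Q = A·ΔT/R = 2080 × (68.6 − 28.1) / 31.29 = 2692 BTU/h

2690 BTU/h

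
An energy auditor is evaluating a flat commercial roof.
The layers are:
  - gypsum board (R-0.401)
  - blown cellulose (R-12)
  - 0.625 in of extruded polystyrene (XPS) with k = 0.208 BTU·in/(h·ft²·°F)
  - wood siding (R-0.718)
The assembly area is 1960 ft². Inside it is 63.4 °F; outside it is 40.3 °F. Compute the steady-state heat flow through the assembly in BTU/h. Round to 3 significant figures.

0.625/0.208 = 3.005
R_total = 0.401 + 12 + 3.005 + 0.718 = 16.12 ft²·°F·h/BTU
Q = A·ΔT/R = 1960 × (63.4 − 40.3) / 16.12 = 2808 BTU/h

2810 BTU/h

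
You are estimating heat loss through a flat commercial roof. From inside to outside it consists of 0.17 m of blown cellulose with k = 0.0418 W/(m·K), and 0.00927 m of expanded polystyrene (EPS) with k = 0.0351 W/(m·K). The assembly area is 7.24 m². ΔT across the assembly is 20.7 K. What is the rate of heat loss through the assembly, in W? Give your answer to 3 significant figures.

34.6 W

0.17/0.0418 = 4.067
0.00927/0.0351 = 0.2641
R_total = 4.067 + 0.2641 = 4.331 m²·K/W
Q = A·ΔT/R = 7.24 × 20.7 / 4.331 = 34.6 W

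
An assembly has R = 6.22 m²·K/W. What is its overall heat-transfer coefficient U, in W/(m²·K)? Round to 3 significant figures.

0.161 W/(m²·K)

U = 1/R = 1/6.22 = 0.1608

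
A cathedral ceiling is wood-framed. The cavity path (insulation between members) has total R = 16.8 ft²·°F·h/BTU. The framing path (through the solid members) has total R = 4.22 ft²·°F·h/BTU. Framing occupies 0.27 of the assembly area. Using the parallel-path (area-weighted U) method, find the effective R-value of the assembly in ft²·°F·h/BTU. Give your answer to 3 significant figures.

9.31 ft²·°F·h/BTU

U_eff = 0.73/16.8 + 0.27/4.22 = 0.04345 + 0.06398 = 0.1074
R_eff = 1/U_eff = 9.308 ft²·°F·h/BTU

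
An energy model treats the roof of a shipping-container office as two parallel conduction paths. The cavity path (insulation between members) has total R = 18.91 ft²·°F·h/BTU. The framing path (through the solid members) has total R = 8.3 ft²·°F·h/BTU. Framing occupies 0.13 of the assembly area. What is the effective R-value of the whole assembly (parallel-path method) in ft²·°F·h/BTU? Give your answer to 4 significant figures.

16.22 ft²·°F·h/BTU

U_eff = 0.87/18.91 + 0.13/8.3 = 0.046007 + 0.015663 = 0.06167
R_eff = 1/U_eff = 16.215 ft²·°F·h/BTU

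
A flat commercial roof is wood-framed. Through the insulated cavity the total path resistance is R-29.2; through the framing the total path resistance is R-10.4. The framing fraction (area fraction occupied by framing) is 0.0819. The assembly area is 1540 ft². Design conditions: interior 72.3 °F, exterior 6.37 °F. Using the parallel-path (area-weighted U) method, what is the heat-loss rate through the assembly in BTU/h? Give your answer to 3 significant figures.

3990 BTU/h

U_eff = 0.9181/29.2 + 0.0819/10.4 = 0.03144 + 0.007875 = 0.03932
R_eff = 1/U_eff = 25.43 ft²·°F·h/BTU
Q = 1540 × (72.3 − 6.37) / 25.43 = 3992 BTU/h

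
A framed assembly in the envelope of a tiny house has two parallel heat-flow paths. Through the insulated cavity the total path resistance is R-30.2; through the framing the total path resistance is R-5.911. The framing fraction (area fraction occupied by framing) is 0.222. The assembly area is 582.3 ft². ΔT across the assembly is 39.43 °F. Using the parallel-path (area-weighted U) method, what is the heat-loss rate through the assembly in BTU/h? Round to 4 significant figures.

U_eff = 0.778/30.2 + 0.222/5.911 = 0.025762 + 0.037557 = 0.063319
R_eff = 1/U_eff = 15.793 ft²·°F·h/BTU
Q = 582.3 × 39.43 / 15.793 = 1453.8 BTU/h

1454 BTU/h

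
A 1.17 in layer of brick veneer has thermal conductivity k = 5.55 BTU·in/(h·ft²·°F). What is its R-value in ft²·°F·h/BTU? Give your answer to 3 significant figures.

0.211 ft²·°F·h/BTU

R = L/k = 1.17/5.55 = 0.2108 ft²·°F·h/BTU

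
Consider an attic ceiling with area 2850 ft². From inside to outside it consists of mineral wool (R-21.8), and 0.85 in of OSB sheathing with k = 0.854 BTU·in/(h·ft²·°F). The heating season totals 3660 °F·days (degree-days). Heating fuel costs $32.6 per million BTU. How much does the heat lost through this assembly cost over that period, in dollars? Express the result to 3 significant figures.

0.85/0.854 = 0.9953
R_total = 21.8 + 0.9953 = 22.8 ft²·°F·h/BTU
E = A × HDD × 24 / R = 2850 × 3660 × 24 / 22.8 = 10980000 BTU
Cost = 10980000/10⁶ × 32.6 = $358

358 dollars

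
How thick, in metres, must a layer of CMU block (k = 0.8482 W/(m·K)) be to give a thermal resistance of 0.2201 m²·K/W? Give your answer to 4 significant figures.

L = R·k = 0.2201 × 0.8482 = 0.18669 m

0.1867 m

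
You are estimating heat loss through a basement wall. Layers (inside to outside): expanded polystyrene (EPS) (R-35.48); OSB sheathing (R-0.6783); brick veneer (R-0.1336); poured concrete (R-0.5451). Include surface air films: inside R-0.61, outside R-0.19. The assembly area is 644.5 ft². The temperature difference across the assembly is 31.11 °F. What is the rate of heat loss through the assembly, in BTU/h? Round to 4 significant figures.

532.7 BTU/h

R_total = 0.61 + 35.48 + 0.6783 + 0.1336 + 0.5451 + 0.19 = 37.637 ft²·°F·h/BTU
Q = A·ΔT/R = 644.5 × 31.11 / 37.637 = 532.73 BTU/h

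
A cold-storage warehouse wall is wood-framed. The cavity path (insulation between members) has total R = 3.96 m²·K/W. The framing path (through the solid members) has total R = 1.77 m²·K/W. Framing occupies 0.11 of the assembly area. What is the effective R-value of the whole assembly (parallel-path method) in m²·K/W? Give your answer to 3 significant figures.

U_eff = 0.89/3.96 + 0.11/1.77 = 0.2247 + 0.06215 = 0.2869
R_eff = 1/U_eff = 3.486 m²·K/W

3.49 m²·K/W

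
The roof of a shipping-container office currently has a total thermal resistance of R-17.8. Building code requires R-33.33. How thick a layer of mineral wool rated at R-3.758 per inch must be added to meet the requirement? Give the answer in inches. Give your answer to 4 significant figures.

4.133 in

ΔR = 33.33 − 17.8 = 15.53 ft²·°F·h/BTU
L = ΔR / (R/in) = 15.53/3.758 = 4.1325 in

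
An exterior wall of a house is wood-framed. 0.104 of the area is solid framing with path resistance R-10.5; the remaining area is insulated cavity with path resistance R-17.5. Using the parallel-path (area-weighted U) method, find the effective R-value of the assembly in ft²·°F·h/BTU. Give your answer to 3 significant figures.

U_eff = 0.896/17.5 + 0.104/10.5 = 0.0512 + 0.009905 = 0.0611
R_eff = 1/U_eff = 16.37 ft²·°F·h/BTU

16.4 ft²·°F·h/BTU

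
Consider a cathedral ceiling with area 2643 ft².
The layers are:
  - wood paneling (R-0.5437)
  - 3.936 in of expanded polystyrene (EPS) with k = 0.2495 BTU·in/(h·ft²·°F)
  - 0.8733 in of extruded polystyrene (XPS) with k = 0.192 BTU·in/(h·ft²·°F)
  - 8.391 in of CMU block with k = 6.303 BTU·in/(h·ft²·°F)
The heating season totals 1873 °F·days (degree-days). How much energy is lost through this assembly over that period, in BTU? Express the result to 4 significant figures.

5352000 BTU

3.936/0.2495 = 15.776
0.8733/0.192 = 4.5484
8.391/6.303 = 1.3313
R_total = 0.5437 + 15.776 + 4.5484 + 1.3313 = 22.199 ft²·°F·h/BTU
E = A × HDD × 24 / R = 2643 × 1873 × 24 / 22.199 = 5352000 BTU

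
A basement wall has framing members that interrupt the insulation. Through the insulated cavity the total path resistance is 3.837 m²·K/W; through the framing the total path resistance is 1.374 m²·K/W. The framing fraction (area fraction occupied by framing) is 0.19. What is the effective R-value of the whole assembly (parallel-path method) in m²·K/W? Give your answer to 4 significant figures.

2.862 m²·K/W

U_eff = 0.81/3.837 + 0.19/1.374 = 0.2111 + 0.13828 = 0.34938
R_eff = 1/U_eff = 2.8622 m²·K/W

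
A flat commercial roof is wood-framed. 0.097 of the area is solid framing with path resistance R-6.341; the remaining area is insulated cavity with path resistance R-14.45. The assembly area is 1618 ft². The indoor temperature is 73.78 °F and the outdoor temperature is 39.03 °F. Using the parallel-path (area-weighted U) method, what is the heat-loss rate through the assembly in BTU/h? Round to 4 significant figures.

U_eff = 0.903/14.45 + 0.097/6.341 = 0.062491 + 0.015297 = 0.077789
R_eff = 1/U_eff = 12.855 ft²·°F·h/BTU
Q = 1618 × (73.78 − 39.03) / 12.855 = 4373.7 BTU/h

4374 BTU/h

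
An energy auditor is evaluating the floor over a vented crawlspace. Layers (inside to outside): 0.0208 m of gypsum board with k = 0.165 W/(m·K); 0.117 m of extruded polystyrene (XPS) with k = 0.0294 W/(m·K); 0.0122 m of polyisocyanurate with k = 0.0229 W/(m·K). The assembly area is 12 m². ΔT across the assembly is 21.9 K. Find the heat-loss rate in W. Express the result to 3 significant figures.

56.7 W

0.0208/0.165 = 0.1261
0.117/0.0294 = 3.98
0.0122/0.0229 = 0.5328
R_total = 0.1261 + 3.98 + 0.5328 = 4.638 m²·K/W
Q = A·ΔT/R = 12 × 21.9 / 4.638 = 56.66 W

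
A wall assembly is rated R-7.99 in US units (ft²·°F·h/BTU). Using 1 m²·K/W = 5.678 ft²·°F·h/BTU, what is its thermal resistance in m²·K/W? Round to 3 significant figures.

R_SI = 7.99/5.678 = 1.407

1.41 m²·K/W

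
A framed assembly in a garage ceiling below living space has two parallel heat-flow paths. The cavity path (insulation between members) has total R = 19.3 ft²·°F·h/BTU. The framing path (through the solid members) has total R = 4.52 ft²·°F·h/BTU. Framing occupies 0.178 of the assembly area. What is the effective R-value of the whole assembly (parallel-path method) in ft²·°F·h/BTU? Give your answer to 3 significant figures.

U_eff = 0.822/19.3 + 0.178/4.52 = 0.04259 + 0.03938 = 0.08197
R_eff = 1/U_eff = 12.2 ft²·°F·h/BTU

12.2 ft²·°F·h/BTU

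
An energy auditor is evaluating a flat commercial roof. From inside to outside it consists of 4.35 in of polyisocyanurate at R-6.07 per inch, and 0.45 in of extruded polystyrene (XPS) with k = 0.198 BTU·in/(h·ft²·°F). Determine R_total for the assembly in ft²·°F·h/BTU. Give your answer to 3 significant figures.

28.7 ft²·°F·h/BTU

4.35 × 6.07 = 26.4
0.45/0.198 = 2.273
R_total = 26.4 + 2.273 = 28.68 ft²·°F·h/BTU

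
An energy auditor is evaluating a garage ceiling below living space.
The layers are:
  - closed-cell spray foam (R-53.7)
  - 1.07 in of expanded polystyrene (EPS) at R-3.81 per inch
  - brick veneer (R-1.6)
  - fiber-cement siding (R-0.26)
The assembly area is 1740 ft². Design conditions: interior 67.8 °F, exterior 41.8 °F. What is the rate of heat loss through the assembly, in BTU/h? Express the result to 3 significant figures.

759 BTU/h

1.07 × 3.81 = 4.077
R_total = 53.7 + 4.077 + 1.6 + 0.26 = 59.64 ft²·°F·h/BTU
Q = A·ΔT/R = 1740 × (67.8 − 41.8) / 59.64 = 758.6 BTU/h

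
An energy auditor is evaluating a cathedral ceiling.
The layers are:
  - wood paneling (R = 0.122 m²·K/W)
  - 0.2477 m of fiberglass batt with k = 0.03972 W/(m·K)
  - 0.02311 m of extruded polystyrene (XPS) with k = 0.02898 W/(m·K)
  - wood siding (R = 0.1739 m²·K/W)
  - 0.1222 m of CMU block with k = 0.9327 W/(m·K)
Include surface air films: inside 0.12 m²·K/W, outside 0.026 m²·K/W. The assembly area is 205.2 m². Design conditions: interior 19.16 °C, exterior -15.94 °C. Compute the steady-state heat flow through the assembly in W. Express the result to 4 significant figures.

0.2477/0.03972 = 6.2362
0.02311/0.02898 = 0.79745
0.1222/0.9327 = 0.13102
R_total = 0.12 + 0.122 + 6.2362 + 0.79745 + 0.1739 + 0.13102 + 0.026 = 7.6065 m²·K/W
Q = A·ΔT/R = 205.2 × (19.16 − (-15.94)) / 7.6065 = 946.89 W

946.9 W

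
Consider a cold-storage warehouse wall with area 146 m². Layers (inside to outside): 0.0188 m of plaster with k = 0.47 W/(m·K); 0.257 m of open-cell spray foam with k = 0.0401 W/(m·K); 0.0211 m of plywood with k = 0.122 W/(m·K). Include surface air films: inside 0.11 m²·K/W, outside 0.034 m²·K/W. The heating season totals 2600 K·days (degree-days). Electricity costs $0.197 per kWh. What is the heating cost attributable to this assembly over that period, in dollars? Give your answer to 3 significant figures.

0.0188/0.47 = 0.04
0.257/0.0401 = 6.409
0.0211/0.122 = 0.173
R_total = 0.11 + 0.04 + 6.409 + 0.173 + 0.034 = 6.766 m²·K/W
E = A × HDD × 24 / R / 1000 = 146 × 2600 × 24 / 6.766 / 1000 = 1347 kWh
Cost = 1347 × 0.197 = $265.3

265 dollars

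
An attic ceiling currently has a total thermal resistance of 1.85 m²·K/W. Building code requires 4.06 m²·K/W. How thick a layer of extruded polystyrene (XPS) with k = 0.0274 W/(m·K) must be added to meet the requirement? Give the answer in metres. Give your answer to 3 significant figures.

0.0606 m

ΔR = 4.06 − 1.85 = 2.21 m²·K/W
L = ΔR × k = 2.21 × 0.0274 = 0.06055 m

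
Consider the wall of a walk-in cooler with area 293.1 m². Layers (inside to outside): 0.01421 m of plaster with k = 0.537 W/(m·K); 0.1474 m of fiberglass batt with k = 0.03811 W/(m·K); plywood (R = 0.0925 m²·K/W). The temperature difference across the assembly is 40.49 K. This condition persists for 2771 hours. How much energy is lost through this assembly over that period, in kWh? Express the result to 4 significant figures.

8249 kWh

0.01421/0.537 = 0.026462
0.1474/0.03811 = 3.8678
R_total = 0.026462 + 3.8678 + 0.0925 = 3.9867 m²·K/W
Q = 293.1 × 40.49 / 3.9867 = 2976.8 W
E = 2976.8 W × 2771 h / 1000 = 8248.7 kWh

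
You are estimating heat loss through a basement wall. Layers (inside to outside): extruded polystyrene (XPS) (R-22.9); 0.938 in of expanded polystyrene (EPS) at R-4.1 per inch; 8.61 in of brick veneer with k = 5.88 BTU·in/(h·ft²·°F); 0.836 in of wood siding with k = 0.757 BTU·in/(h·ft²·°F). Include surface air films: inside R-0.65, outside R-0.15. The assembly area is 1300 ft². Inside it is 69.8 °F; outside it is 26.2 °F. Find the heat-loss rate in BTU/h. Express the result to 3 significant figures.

1880 BTU/h

0.938 × 4.1 = 3.846
8.61/5.88 = 1.464
0.836/0.757 = 1.104
R_total = 0.65 + 22.9 + 3.846 + 1.464 + 1.104 + 0.15 = 30.11 ft²·°F·h/BTU
Q = A·ΔT/R = 1300 × (69.8 − 26.2) / 30.11 = 1882 BTU/h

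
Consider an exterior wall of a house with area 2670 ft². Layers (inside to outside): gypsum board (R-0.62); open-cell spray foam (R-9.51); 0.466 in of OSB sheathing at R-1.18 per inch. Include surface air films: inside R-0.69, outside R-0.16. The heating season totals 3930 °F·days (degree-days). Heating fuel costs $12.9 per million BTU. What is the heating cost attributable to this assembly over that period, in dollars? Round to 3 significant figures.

0.466 × 1.18 = 0.5499
R_total = 0.69 + 0.62 + 9.51 + 0.5499 + 0.16 = 11.53 ft²·°F·h/BTU
E = A × HDD × 24 / R = 2670 × 3930 × 24 / 11.53 = 21840000 BTU
Cost = 21840000/10⁶ × 12.9 = $281.8

282 dollars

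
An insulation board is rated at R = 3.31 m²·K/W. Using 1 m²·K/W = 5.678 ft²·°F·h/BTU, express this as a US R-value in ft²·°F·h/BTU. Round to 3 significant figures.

18.8 ft²·°F·h/BTU

R_US = 3.31 × 5.678 = 18.79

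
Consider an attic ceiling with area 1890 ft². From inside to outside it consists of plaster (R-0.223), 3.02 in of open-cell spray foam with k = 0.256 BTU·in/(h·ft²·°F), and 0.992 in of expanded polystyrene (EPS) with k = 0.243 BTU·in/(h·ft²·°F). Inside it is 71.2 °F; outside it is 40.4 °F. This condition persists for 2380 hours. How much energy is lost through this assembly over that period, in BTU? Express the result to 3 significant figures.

8600000 BTU

3.02/0.256 = 11.8
0.992/0.243 = 4.082
R_total = 0.223 + 11.8 + 4.082 = 16.1 ft²·°F·h/BTU
Q = 1890 × (71.2 − 40.4) / 16.1 = 3615 BTU/h
E = 3615 × 2380 = 8604000 BTU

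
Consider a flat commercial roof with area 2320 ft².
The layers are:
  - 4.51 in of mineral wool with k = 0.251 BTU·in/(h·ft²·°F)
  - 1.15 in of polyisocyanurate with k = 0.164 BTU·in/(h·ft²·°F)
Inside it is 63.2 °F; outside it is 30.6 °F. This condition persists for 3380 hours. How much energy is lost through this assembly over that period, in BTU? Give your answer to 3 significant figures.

4.51/0.251 = 17.97
1.15/0.164 = 7.012
R_total = 17.97 + 7.012 = 24.98 ft²·°F·h/BTU
Q = 2320 × (63.2 − 30.6) / 24.98 = 3028 BTU/h
E = 3028 × 3380 = 10230000 BTU

10200000 BTU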